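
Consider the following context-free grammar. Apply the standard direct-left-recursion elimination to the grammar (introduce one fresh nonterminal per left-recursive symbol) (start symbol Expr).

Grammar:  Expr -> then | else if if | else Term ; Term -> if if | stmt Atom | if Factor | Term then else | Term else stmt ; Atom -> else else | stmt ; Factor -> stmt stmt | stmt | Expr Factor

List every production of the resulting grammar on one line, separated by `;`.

Left recursion appears on Term.
For Term: α = {then else, else stmt}, β = {if if, stmt Atom, if Factor}. Rewrite as Term → β Term1 and Term1 → α Term1 | ε.

Expr -> then | else if if | else Term; Term -> if if Term1 | stmt Atom Term1 | if Factor Term1; Atom -> else else | stmt; Factor -> stmt stmt | stmt | Expr Factor; Term1 -> then else Term1 | else stmt Term1 | epsilon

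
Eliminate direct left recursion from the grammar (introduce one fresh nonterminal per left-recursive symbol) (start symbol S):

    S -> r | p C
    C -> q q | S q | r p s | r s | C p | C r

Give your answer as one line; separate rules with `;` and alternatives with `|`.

S -> r | p C; C -> q q C' | S q C' | r p s C' | r s C'; C' -> p C' | r C' | eps

Left recursion appears on C.
For C: α = {p, r}, β = {q q, S q, r p s, r s}. Rewrite as C → β C' and C' → α C' | ε.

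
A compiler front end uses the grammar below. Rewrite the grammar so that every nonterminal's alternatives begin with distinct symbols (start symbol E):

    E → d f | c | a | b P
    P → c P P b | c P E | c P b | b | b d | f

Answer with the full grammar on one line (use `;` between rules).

E → d f | c | a | b P; P → f | c P P' | b P''; P' → P b | E | b; P'' → eps | d

P has alternatives sharing prefix 'c P': factor to P → c P P' with P' → P b | E | b.
P has alternatives sharing prefix 'b': factor to P → b P'' with P'' → ε | d.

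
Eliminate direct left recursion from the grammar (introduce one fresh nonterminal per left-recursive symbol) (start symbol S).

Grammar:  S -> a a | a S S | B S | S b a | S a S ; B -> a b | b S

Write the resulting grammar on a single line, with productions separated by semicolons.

S -> a a S' | a S S S' | B S S'; B -> a b | b S; S' -> b a S' | a S S' | ε

S is directly left-recursive.
For S: α = {b a, a S}, β = {a a, a S S, B S}. Rewrite as S → β S' and S' → α S' | ε.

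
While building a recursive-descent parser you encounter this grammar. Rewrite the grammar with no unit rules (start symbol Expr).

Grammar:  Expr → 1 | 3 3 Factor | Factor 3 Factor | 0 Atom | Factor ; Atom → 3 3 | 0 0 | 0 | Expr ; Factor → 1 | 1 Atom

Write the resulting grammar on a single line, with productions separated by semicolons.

Expr → 1 | 1 Atom | 3 3 Factor | Factor 3 Factor | 0 Atom; Atom → 3 3 | 0 0 | 0 | 1 | 1 Atom | 3 3 Factor | Factor 3 Factor | 0 Atom; Factor → 1 | 1 Atom

Unit pairs: Atom ⇒* {Expr, Factor}; Expr ⇒* {Factor}.
Replace each nonterminal's rules with the union of the non-unit rules of every nonterminal it unit-derives.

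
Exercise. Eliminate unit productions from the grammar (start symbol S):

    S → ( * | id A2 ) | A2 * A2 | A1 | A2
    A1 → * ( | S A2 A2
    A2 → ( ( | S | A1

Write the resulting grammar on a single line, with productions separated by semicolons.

Unit pairs: A2 ⇒* {A1, S}; S ⇒* {A1, A2}.
For each unit pair (A, B), copy every non-unit production of B to A, then drop all unit productions.

S → ( ( | * ( | S A2 A2 | ( * | id A2 ) | A2 * A2; A1 → * ( | S A2 A2; A2 → ( ( | * ( | S A2 A2 | ( * | id A2 ) | A2 * A2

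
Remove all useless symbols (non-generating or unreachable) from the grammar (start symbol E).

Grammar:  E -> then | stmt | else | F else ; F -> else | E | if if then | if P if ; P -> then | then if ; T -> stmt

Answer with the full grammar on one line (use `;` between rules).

E -> then | stmt | else | F else; F -> else | E | if if then | if P if; P -> then | then if

Generating nonterminals: {E, F, P, T}.
Reachable from E after that: {E, F, P}.
Removed useless symbols: {T} and every production mentioning them.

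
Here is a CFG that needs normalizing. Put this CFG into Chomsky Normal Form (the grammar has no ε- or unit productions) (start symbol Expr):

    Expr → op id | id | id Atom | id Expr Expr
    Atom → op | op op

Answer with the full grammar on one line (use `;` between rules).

Introduce a nonterminal for each terminal appearing in a rule of length ≥ 2: X1 → op, X2 → id.
Binarize each right-hand side of length ≥ 3 by chaining fresh nonterminals (Y1, Y2, …): affected rules were Expr → X2 Expr Expr.

Expr → X1 X2 | id | X2 Atom | X2 Y1; Atom → op | X1 X1; X1 → op; X2 → id; Y1 → Expr Expr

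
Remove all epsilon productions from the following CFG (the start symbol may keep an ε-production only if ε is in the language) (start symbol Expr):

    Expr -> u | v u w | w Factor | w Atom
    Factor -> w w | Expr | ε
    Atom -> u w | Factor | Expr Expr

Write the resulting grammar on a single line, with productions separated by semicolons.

Expr -> u | v u w | w Factor | w | w Atom; Factor -> w w | Expr; Atom -> u w | Factor | Expr Expr

The nullable symbols are {Atom, Factor}.
ε ∉ L(G), so no ε-production is kept.
Add the nullable-subset variants: Expr → w Factor gives w Factor | w.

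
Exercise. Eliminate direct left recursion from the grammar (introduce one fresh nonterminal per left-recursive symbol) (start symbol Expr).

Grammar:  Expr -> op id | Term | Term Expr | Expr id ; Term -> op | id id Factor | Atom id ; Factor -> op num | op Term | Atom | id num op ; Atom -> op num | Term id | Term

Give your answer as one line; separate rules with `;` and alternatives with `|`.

Expr is directly left-recursive.
For Expr: α = {id}, β = {op id, Term, Term Expr}. Rewrite as Expr → β Expr1 and Expr1 → α Expr1 | ε.

Expr -> op id Expr1 | Term Expr1 | Term Expr Expr1; Term -> op | id id Factor | Atom id; Factor -> op num | op Term | Atom | id num op; Atom -> op num | Term id | Term; Expr1 -> id Expr1 | ε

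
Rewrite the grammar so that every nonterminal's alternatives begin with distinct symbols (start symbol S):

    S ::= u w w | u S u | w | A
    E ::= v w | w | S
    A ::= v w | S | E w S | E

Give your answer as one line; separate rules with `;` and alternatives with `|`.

S has alternatives sharing prefix 'u': factor to S → u S' with S' → w w | S u.
A has alternatives sharing prefix 'E': factor to A → E A' with A' → w S | ε.

S ::= w | A | u S'; E ::= v w | w | S; A ::= v w | S | E A'; S' ::= w w | S u; A' ::= w S | ε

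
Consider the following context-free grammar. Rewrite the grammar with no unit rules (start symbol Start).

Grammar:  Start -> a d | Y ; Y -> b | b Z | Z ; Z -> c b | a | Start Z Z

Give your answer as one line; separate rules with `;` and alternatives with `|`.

Unit pairs: Start ⇒* {Y, Z}; Y ⇒* {Z}.
For each unit pair (A, B), copy every non-unit production of B to A, then drop all unit productions.

Start -> c b | a | Start Z Z | a d | b | b Z; Y -> c b | a | Start Z Z | b | b Z; Z -> c b | a | Start Z Z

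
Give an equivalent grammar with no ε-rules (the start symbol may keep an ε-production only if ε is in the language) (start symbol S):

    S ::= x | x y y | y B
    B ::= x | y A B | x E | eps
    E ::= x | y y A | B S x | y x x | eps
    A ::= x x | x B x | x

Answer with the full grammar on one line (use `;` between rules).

S ::= x | x y y | y B | y; B ::= x | y A B | y A | x E; E ::= x | y y A | B S x | S x | y x x; A ::= x x | x B x | x

Nullable nonterminals: {B, E}.
ε ∉ L(G), so no ε-production is kept.
Add the nullable-subset variants: S → y B gives y B | y. B → y A B gives y A B | y A. E → B S x gives B S x | S x.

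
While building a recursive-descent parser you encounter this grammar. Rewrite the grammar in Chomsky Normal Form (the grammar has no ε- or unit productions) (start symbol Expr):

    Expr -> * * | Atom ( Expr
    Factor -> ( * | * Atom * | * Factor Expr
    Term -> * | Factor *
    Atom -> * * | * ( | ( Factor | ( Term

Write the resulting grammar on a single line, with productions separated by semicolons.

Introduce a nonterminal for each terminal appearing in a rule of length ≥ 2: X1 → *, X2 → (.
Binarize each right-hand side of length ≥ 3 by chaining fresh nonterminals (Y1, Y2, …): affected rules were Expr → Atom X2 Expr; Factor → X1 Atom X1; Factor → X1 Factor Expr.

Expr -> X1 X1 | Atom Y1; Factor -> X2 X1 | X1 Y2 | X1 Y3; Term -> * | Factor X1; Atom -> X1 X1 | X1 X2 | X2 Factor | X2 Term; X1 -> *; X2 -> (; Y1 -> X2 Expr; Y2 -> Atom X1; Y3 -> Factor Expr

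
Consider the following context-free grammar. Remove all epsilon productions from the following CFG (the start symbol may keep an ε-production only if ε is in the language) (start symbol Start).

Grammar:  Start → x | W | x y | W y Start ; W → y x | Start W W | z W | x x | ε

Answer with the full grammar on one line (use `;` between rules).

The nullable symbols are {Start, W}.
ε ∈ L(G) since Start is nullable, so keep Start → ε.
Expand every rule over subsets of its nullable positions: Start → W y Start gives W y Start | W y | y Start | y. W → Start W W gives Start W W | Start W | Start | W W. W → z W gives z W | z.

Start → x | W | x y | W y Start | W y | y Start | y | ε; W → y x | Start W W | Start W | Start | W W | z W | z | x x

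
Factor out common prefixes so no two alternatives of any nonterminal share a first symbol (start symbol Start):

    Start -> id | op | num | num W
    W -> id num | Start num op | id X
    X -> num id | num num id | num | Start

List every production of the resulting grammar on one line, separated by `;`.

Start -> id | op | num Start1; W -> Start num op | id W1; X -> Start | num X1; Start1 -> ε | W; W1 -> num | X; X1 -> id | num id | ε

Start has alternatives sharing prefix 'num': factor to Start → num Start1 with Start1 → ε | W.
W has alternatives sharing prefix 'id': factor to W → id W1 with W1 → num | X.
X has alternatives sharing prefix 'num': factor to X → num X1 with X1 → id | num id | ε.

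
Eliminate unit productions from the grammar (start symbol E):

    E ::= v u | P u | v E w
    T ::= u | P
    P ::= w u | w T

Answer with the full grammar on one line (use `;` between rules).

Unit pairs: T ⇒* {P}.
For each unit pair (A, B), copy every non-unit production of B to A, then drop all unit productions.

E ::= v u | P u | v E w; T ::= w u | w T | u; P ::= w u | w T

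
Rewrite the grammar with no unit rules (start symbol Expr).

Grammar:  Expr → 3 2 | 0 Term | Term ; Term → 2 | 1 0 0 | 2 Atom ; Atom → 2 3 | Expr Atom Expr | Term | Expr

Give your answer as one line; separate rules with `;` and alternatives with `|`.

Unit pairs: Atom ⇒* {Expr, Term}; Expr ⇒* {Term}.
Replace each nonterminal's rules with the union of the non-unit rules of every nonterminal it unit-derives.

Expr → 2 | 1 0 0 | 2 Atom | 3 2 | 0 Term; Term → 2 | 1 0 0 | 2 Atom; Atom → 2 | 1 0 0 | 2 Atom | 2 3 | Expr Atom Expr | 3 2 | 0 Term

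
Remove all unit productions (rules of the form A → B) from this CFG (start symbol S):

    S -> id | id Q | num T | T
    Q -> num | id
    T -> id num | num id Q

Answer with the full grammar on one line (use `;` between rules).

S -> id | id Q | num T | id num | num id Q; Q -> num | id; T -> id num | num id Q

Unit pairs: S ⇒* {T}.
For every A with A ⇒* B via unit rules, add B's non-unit alternatives to A; then delete every rule of the form X → Y.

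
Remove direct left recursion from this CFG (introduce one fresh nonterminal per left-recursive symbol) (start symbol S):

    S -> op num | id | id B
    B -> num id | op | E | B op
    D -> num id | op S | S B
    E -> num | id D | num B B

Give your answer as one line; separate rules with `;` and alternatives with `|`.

Directly left-recursive nonterminal: B.
For B: α = {op}, β = {num id, op, E}. Rewrite as B → β B' and B' → α B' | ε.

S -> op num | id | id B; B -> num id B' | op B' | E B'; D -> num id | op S | S B; E -> num | id D | num B B; B' -> op B' | ε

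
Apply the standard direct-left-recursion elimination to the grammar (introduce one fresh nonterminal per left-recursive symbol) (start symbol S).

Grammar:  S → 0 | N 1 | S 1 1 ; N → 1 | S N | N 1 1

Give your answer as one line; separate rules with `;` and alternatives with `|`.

Left recursion appears on S, N.
For S: α = {1 1}, β = {0, N 1}. Rewrite as S → β S' and S' → α S' | ε.
For N: α = {1 1}, β = {1, S N}. Rewrite as N → β N' and N' → α N' | ε.

S → 0 S' | N 1 S'; N → 1 N' | S N N'; S' → 1 1 S' | epsilon; N' → 1 1 N' | epsilon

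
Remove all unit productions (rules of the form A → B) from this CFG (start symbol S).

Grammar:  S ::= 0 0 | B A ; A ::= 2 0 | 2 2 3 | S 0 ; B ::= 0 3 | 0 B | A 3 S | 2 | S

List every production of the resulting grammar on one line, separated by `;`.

S ::= 0 0 | B A; A ::= 2 0 | 2 2 3 | S 0; B ::= 0 3 | 0 B | A 3 S | 2 | 0 0 | B A

Unit pairs: B ⇒* {S}.
For each unit pair (A, B), copy every non-unit production of B to A, then drop all unit productions.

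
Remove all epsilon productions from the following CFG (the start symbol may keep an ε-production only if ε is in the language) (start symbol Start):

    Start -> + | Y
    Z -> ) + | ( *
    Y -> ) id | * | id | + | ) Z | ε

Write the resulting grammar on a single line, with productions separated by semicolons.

Start -> + | Y | ε; Z -> ) + | ( *; Y -> ) id | * | id | + | ) Z

Nullable nonterminals: {Start, Y}.
ε ∈ L(G) since Start is nullable, so keep Start → ε.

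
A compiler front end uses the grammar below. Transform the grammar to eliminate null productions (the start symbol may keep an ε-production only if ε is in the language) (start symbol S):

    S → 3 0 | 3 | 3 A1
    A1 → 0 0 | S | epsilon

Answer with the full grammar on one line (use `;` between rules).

The nullable symbols are {A1}.
ε ∉ L(G), so no ε-production is kept.

S → 3 0 | 3 | 3 A1; A1 → 0 0 | S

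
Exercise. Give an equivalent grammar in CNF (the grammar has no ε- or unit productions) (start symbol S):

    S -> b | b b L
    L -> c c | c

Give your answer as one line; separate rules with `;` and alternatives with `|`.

Introduce a nonterminal for each terminal appearing in a rule of length ≥ 2: X1 → b, X2 → c.
Binarize each right-hand side of length ≥ 3 by chaining fresh nonterminals (Y1, Y2, …): affected rules were S → X1 X1 L.

S -> b | X1 Y1; L -> X2 X2 | c; X1 -> b; X2 -> c; Y1 -> X1 L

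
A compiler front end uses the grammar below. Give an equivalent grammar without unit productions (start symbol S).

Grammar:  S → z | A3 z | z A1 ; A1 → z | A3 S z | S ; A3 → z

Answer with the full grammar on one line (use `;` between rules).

Unit pairs: A1 ⇒* {S}.
Replace each nonterminal's rules with the union of the non-unit rules of every nonterminal it unit-derives.

S → z | A3 z | z A1; A1 → z | A3 S z | A3 z | z A1; A3 → z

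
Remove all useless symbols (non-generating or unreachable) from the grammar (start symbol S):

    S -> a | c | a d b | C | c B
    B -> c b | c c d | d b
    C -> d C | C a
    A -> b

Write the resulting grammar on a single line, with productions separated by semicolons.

Generating nonterminals: {A, B, S}.
Reachable from S after that: {B, S}.
Removed useless symbols: {A, C} and every production mentioning them.

S -> a | c | a d b | c B; B -> c b | c c d | d b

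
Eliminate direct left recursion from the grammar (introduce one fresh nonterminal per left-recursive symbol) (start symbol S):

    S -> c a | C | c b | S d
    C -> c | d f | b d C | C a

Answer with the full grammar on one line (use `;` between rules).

Directly left-recursive nonterminals: S, C.
For S: α = {d}, β = {c a, C, c b}. Rewrite as S → β S' and S' → α S' | ε.
For C: α = {a}, β = {c, d f, b d C}. Rewrite as C → β C' and C' → α C' | ε.

S -> c a S' | C S' | c b S'; C -> c C' | d f C' | b d C C'; S' -> d S' | ε; C' -> a C' | ε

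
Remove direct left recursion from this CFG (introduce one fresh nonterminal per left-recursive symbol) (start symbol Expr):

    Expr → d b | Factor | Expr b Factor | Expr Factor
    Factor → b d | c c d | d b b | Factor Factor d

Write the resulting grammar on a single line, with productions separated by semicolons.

Expr → d b Expr1 | Factor Expr1; Factor → b d Factor1 | c c d Factor1 | d b b Factor1; Expr1 → b Factor Expr1 | Factor Expr1 | ε; Factor1 → Factor d Factor1 | ε

Directly left-recursive nonterminals: Expr, Factor.
For Expr: α = {b Factor, Factor}, β = {d b, Factor}. Rewrite as Expr → β Expr1 and Expr1 → α Expr1 | ε.
For Factor: α = {Factor d}, β = {b d, c c d, d b b}. Rewrite as Factor → β Factor1 and Factor1 → α Factor1 | ε.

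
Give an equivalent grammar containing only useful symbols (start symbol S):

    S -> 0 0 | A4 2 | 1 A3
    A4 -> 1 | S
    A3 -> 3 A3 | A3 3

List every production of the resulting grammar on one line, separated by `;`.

Generating nonterminals: {A4, S}.
Reachable from S after that: {A4, S}.
Removed useless symbols: {A3} and every production mentioning them.

S -> 0 0 | A4 2; A4 -> 1 | S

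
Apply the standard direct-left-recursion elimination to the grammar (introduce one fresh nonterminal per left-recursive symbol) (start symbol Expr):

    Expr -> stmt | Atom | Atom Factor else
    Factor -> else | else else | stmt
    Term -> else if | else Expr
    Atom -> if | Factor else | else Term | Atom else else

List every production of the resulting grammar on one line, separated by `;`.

Expr -> stmt | Atom | Atom Factor else; Factor -> else | else else | stmt; Term -> else if | else Expr; Atom -> if Atom1 | Factor else Atom1 | else Term Atom1; Atom1 -> else else Atom1 | ε

Directly left-recursive nonterminal: Atom.
For Atom: α = {else else}, β = {if, Factor else, else Term}. Rewrite as Atom → β Atom1 and Atom1 → α Atom1 | ε.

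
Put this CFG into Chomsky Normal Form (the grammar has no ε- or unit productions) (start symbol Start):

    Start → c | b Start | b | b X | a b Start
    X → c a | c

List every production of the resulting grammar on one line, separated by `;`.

Introduce a nonterminal for each terminal appearing in a rule of length ≥ 2: X1 → b, X2 → a, X3 → c.
Binarize each right-hand side of length ≥ 3 by chaining fresh nonterminals (Y1, Y2, …): affected rules were Start → X2 X1 Start.

Start → c | X1 Start | b | X1 X | X2 Y1; X → X3 X2 | c; X1 → b; X2 → a; X3 → c; Y1 → X1 Start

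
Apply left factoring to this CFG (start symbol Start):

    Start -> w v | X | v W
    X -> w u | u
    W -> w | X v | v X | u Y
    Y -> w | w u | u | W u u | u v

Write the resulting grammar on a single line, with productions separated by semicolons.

Y has alternatives sharing prefix 'w': factor to Y → w Y1 with Y1 → ε | u.
Y has alternatives sharing prefix 'u': factor to Y → u Y2 with Y2 → ε | v.

Start -> w v | X | v W; X -> w u | u; W -> w | X v | v X | u Y; Y -> W u u | w Y1 | u Y2; Y1 -> ε | u; Y2 -> ε | v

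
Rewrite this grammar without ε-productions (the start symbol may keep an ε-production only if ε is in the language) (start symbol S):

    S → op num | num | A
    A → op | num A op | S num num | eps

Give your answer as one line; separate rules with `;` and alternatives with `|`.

S → op num | num | A | eps; A → op | num A op | num op | S num num | num num

The nullable symbols are {A, S}.
ε ∈ L(G) since S is nullable, so keep S → ε.
For each production, add variants omitting each subset of nullable occurrences: A → num A op gives num A op | num op. A → S num num gives S num num | num num.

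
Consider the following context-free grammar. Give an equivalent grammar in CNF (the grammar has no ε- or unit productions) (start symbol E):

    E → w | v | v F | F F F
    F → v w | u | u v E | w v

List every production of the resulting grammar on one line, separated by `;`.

Introduce a nonterminal for each terminal appearing in a rule of length ≥ 2: X1 → v, X2 → w, X3 → u.
Binarize each right-hand side of length ≥ 3 by chaining fresh nonterminals (Y1, Y2, …): affected rules were E → F F F; F → X3 X1 E.

E → w | v | X1 F | F Y1; F → X1 X2 | u | X3 Y2 | X2 X1; X1 → v; X2 → w; X3 → u; Y1 → F F; Y2 → X1 E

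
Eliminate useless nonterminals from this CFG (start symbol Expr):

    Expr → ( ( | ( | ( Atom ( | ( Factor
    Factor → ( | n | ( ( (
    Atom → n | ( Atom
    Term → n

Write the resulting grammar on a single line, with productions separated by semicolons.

Generating nonterminals: {Atom, Expr, Factor, Term}.
Reachable from Expr after that: {Atom, Expr, Factor}.
Removed useless symbols: {Term} and every production mentioning them.

Expr → ( ( | ( | ( Atom ( | ( Factor; Factor → ( | n | ( ( (; Atom → n | ( Atom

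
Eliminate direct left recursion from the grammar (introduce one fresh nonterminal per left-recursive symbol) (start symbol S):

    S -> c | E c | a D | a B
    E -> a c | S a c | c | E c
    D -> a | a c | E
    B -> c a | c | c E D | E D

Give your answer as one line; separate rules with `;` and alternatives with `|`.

E is directly left-recursive.
For E: α = {c}, β = {a c, S a c, c}. Rewrite as E → β E' and E' → α E' | ε.

S -> c | E c | a D | a B; E -> a c E' | S a c E' | c E'; D -> a | a c | E; B -> c a | c | c E D | E D; E' -> c E' | eps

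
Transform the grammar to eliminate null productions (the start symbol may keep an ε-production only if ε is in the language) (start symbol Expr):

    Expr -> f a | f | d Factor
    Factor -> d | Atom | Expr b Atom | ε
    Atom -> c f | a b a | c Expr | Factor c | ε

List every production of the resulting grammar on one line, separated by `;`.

The nullable symbols are {Atom, Factor}.
ε ∉ L(G), so no ε-production is kept.
Expand every rule over subsets of its nullable positions: Expr → d Factor gives d Factor | d. Factor → Expr b Atom gives Expr b Atom | Expr b. Atom → Factor c gives Factor c | c.

Expr -> f a | f | d Factor | d; Factor -> d | Atom | Expr b Atom | Expr b; Atom -> c f | a b a | c Expr | Factor c | c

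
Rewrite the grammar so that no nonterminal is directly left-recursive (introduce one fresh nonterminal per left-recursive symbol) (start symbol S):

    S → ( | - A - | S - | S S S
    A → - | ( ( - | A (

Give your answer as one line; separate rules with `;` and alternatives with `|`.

S, A are directly left-recursive.
For S: α = {-, S S}, β = {(, - A -}. Rewrite as S → β S' and S' → α S' | ε.
For A: α = {(}, β = {-, ( ( -}. Rewrite as A → β A' and A' → α A' | ε.

S → ( S' | - A - S'; A → - A' | ( ( - A'; S' → - S' | S S S' | eps; A' → ( A' | eps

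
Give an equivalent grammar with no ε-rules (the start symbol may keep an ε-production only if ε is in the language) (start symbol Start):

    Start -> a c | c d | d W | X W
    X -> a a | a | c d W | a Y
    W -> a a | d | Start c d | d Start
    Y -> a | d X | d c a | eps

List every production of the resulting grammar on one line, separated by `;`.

The nullable symbols are {Y}.
ε ∉ L(G), so no ε-production is kept.

Start -> a c | c d | d W | X W; X -> a a | a | c d W | a Y; W -> a a | d | Start c d | d Start; Y -> a | d X | d c a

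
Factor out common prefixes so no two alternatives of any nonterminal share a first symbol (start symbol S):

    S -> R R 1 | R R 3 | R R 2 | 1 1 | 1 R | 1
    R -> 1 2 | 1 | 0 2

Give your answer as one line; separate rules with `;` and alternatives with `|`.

S -> R R S' | 1 S''; R -> 0 2 | 1 R'; S' -> 1 | 3 | 2; S'' -> 1 | R | ε; R' -> 2 | ε

S has alternatives sharing prefix 'R R': factor to S → R R S' with S' → 1 | 3 | 2.
S has alternatives sharing prefix '1': factor to S → 1 S'' with S'' → 1 | R | ε.
R has alternatives sharing prefix '1': factor to R → 1 R' with R' → 2 | ε.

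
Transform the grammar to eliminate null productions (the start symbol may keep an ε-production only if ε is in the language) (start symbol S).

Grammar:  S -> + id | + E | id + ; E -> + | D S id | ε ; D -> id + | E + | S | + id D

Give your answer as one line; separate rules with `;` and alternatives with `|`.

S -> + id | + E | + | id +; E -> + | D S id; D -> id + | E + | + | S | + id D

Nullable set = {E}.
ε ∉ L(G), so no ε-production is kept.
For each production, add variants omitting each subset of nullable occurrences: S → + E gives + E | +. D → E + gives E + | +.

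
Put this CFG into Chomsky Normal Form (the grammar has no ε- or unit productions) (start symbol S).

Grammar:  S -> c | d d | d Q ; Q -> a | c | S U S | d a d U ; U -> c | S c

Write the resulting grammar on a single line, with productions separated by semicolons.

S -> c | X1 X1 | X1 Q; Q -> a | c | S Y1 | X1 Y2; U -> c | S X3; X1 -> d; X2 -> a; X3 -> c; Y1 -> U S; Y2 -> X2 Y3; Y3 -> X1 U

Introduce a nonterminal for each terminal appearing in a rule of length ≥ 2: X1 → d, X2 → a, X3 → c.
Binarize each right-hand side of length ≥ 3 by chaining fresh nonterminals (Y1, Y2, …): affected rules were Q → S U S; Q → X1 X2 X1 U.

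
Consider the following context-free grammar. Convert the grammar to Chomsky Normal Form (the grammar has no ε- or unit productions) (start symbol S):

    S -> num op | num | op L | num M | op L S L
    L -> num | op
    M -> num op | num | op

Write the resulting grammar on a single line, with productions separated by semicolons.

S -> X1 X2 | num | X2 L | X1 M | X2 Y1; L -> num | op; M -> X1 X2 | num | op; X1 -> num; X2 -> op; Y1 -> L Y2; Y2 -> S L

Introduce a nonterminal for each terminal appearing in a rule of length ≥ 2: X1 → num, X2 → op.
Binarize each right-hand side of length ≥ 3 by chaining fresh nonterminals (Y1, Y2, …): affected rules were S → X2 L S L.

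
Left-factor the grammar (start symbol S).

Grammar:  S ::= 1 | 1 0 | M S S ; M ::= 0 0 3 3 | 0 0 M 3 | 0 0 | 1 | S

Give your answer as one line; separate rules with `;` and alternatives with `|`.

S ::= M S S | 1 S'; M ::= 1 | S | 0 0 M'; S' ::= ε | 0; M' ::= 3 3 | M 3 | ε

S has alternatives sharing prefix '1': factor to S → 1 S' with S' → ε | 0.
M has alternatives sharing prefix '0 0': factor to M → 0 0 M' with M' → 3 3 | M 3 | ε.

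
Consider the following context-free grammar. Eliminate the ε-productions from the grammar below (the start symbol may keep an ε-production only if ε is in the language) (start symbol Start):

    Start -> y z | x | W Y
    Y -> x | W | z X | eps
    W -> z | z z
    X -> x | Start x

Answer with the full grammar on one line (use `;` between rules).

Nullable nonterminals: {Y}.
ε ∉ L(G), so no ε-production is kept.
Expand every rule over subsets of its nullable positions: Start → W Y gives W Y | W.

Start -> y z | x | W Y | W; Y -> x | W | z X; W -> z | z z; X -> x | Start x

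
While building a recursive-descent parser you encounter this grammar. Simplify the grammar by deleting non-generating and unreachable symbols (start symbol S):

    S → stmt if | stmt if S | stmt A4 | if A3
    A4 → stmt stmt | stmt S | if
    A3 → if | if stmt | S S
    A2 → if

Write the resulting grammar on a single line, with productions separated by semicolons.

S → stmt if | stmt if S | stmt A4 | if A3; A4 → stmt stmt | stmt S | if; A3 → if | if stmt | S S

Generating nonterminals: {A2, A3, A4, S}.
Reachable from S after that: {A3, A4, S}.
Removed useless symbols: {A2} and every production mentioning them.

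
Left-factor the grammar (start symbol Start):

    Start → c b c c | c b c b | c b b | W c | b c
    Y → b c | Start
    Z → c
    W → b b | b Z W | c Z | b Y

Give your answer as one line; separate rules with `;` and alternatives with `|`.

Start → W c | b c | c b Start1; Y → b c | Start; Z → c; W → c Z | b W1; Start1 → b | c Start11; W1 → b | Z W | Y; Start11 → c | b

Start has alternatives sharing prefix 'c b': factor to Start → c b Start1 with Start1 → c c | c b | b.
W has alternatives sharing prefix 'b': factor to W → b W1 with W1 → b | Z W | Y.
Start1 has alternatives sharing prefix 'c': factor to Start1 → c Start11 with Start11 → c | b.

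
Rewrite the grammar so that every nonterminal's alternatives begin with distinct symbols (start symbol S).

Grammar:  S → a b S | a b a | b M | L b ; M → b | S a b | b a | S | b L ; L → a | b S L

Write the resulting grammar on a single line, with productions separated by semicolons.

S → b M | L b | a b S'; M → b M' | S M''; L → a | b S L; S' → S | a; M' → ε | a | L; M'' → a b | ε

S has alternatives sharing prefix 'a b': factor to S → a b S' with S' → S | a.
M has alternatives sharing prefix 'b': factor to M → b M' with M' → ε | a | L.
M has alternatives sharing prefix 'S': factor to M → S M'' with M'' → a b | ε.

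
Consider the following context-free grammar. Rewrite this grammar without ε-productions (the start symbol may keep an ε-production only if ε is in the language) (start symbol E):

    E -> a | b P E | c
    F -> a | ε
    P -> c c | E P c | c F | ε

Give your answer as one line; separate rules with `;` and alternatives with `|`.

Nullable nonterminals: {F, P}.
ε ∉ L(G), so no ε-production is kept.
Add the nullable-subset variants: E → b P E gives b P E | b E. P → E P c gives E P c | E c. P → c F gives c F | c.

E -> a | b P E | b E | c; F -> a; P -> c c | E P c | E c | c F | c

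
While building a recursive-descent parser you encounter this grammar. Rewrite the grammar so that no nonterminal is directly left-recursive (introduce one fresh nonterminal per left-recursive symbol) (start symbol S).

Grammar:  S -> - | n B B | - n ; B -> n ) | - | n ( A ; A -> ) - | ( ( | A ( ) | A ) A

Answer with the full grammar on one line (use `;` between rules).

S -> - | n B B | - n; B -> n ) | - | n ( A; A -> ) - A' | ( ( A'; A' -> ( ) A' | ) A A' | ε

A is directly left-recursive.
For A: α = {( ), ) A}, β = {) -, ( (}. Rewrite as A → β A' and A' → α A' | ε.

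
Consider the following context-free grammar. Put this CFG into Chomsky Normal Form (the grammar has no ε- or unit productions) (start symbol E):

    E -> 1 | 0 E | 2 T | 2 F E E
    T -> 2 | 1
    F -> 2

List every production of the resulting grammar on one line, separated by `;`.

Introduce a nonterminal for each terminal appearing in a rule of length ≥ 2: X1 → 0, X2 → 2.
Binarize each right-hand side of length ≥ 3 by chaining fresh nonterminals (Y1, Y2, …): affected rules were E → X2 F E E.

E -> 1 | X1 E | X2 T | X2 Y1; T -> 2 | 1; F -> 2; X1 -> 0; X2 -> 2; Y1 -> F Y2; Y2 -> E E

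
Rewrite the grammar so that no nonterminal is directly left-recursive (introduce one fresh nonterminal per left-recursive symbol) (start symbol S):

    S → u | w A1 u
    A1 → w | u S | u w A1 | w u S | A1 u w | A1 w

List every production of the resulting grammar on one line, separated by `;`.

Directly left-recursive nonterminal: A1.
For A1: α = {u w, w}, β = {w, u S, u w A1, w u S}. Rewrite as A1 → β A1' and A1' → α A1' | ε.

S → u | w A1 u; A1 → w A1' | u S A1' | u w A1 A1' | w u S A1'; A1' → u w A1' | w A1' | ε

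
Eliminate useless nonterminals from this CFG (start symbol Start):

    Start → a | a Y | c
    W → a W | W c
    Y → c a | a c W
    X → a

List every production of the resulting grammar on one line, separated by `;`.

Start → a | a Y | c; Y → c a

Generating nonterminals: {Start, X, Y}.
Reachable from Start after that: {Start, Y}.
Removed useless symbols: {W, X} and every production mentioning them.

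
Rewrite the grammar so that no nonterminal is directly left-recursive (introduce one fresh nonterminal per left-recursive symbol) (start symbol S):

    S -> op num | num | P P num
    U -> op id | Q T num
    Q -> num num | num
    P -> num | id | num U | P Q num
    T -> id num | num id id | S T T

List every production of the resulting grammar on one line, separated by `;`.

S -> op num | num | P P num; U -> op id | Q T num; Q -> num num | num; P -> num P' | id P' | num U P'; T -> id num | num id id | S T T; P' -> Q num P' | ε

Directly left-recursive nonterminal: P.
For P: α = {Q num}, β = {num, id, num U}. Rewrite as P → β P' and P' → α P' | ε.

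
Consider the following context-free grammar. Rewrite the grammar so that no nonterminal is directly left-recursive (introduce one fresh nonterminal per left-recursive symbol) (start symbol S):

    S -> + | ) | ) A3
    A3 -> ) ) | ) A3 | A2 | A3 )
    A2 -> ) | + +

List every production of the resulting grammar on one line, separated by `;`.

S -> + | ) | ) A3; A3 -> ) ) A3' | ) A3 A3' | A2 A3'; A2 -> ) | + +; A3' -> ) A3' | ε

Left recursion appears on A3.
For A3: α = {)}, β = {) ), ) A3, A2}. Rewrite as A3 → β A3' and A3' → α A3' | ε.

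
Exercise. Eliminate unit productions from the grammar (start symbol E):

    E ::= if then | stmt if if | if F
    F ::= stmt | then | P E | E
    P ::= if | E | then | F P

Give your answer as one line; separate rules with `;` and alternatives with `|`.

Unit pairs: F ⇒* {E}; P ⇒* {E}.
For every A with A ⇒* B via unit rules, add B's non-unit alternatives to A; then delete every rule of the form X → Y.

E ::= if then | stmt if if | if F; F ::= if then | stmt if if | if F | stmt | then | P E; P ::= if then | stmt if if | if F | if | then | F P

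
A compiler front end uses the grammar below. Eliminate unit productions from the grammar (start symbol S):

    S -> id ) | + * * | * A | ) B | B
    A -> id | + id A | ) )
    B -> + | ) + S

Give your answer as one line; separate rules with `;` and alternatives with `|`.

Unit pairs: S ⇒* {B}.
For every A with A ⇒* B via unit rules, add B's non-unit alternatives to A; then delete every rule of the form X → Y.

S -> + | ) + S | id ) | + * * | * A | ) B; A -> id | + id A | ) ); B -> + | ) + S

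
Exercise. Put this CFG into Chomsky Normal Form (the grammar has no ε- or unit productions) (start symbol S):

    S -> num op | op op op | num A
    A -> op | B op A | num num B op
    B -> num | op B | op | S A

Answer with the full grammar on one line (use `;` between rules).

Introduce a nonterminal for each terminal appearing in a rule of length ≥ 2: X1 → num, X2 → op.
Binarize each right-hand side of length ≥ 3 by chaining fresh nonterminals (Y1, Y2, …): affected rules were S → X2 X2 X2; A → B X2 A; A → X1 X1 B X2.

S -> X1 X2 | X2 Y1 | X1 A; A -> op | B Y2 | X1 Y3; B -> num | X2 B | op | S A; X1 -> num; X2 -> op; Y1 -> X2 X2; Y2 -> X2 A; Y3 -> X1 Y4; Y4 -> B X2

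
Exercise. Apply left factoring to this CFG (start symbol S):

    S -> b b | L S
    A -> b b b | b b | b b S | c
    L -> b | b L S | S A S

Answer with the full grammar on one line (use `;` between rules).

S -> b b | L S; A -> c | b b A'; L -> S A S | b L'; A' -> b | epsilon | S; L' -> epsilon | L S

A has alternatives sharing prefix 'b b': factor to A → b b A' with A' → b | ε | S.
L has alternatives sharing prefix 'b': factor to L → b L' with L' → ε | L S.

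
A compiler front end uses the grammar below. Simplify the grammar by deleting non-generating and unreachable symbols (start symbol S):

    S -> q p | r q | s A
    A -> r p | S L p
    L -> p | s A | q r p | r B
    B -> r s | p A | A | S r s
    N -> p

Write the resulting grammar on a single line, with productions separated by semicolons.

S -> q p | r q | s A; A -> r p | S L p; L -> p | s A | q r p | r B; B -> r s | p A | A | S r s

Generating nonterminals: {A, B, L, N, S}.
Reachable from S after that: {A, B, L, S}.
Removed useless symbols: {N} and every production mentioning them.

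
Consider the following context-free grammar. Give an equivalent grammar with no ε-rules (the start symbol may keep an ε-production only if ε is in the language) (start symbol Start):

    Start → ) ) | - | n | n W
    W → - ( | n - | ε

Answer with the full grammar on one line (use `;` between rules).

The nullable symbols are {W}.
ε ∉ L(G), so no ε-production is kept.

Start → ) ) | - | n | n W; W → - ( | n -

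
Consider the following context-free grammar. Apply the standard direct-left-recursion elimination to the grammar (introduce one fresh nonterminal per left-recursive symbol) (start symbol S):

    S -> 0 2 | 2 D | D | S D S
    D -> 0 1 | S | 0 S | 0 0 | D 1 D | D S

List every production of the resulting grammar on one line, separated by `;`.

Directly left-recursive nonterminals: S, D.
For S: α = {D S}, β = {0 2, 2 D, D}. Rewrite as S → β S' and S' → α S' | ε.
For D: α = {1 D, S}, β = {0 1, S, 0 S, 0 0}. Rewrite as D → β D' and D' → α D' | ε.

S -> 0 2 S' | 2 D S' | D S'; D -> 0 1 D' | S D' | 0 S D' | 0 0 D'; S' -> D S S' | ε; D' -> 1 D D' | S D' | ε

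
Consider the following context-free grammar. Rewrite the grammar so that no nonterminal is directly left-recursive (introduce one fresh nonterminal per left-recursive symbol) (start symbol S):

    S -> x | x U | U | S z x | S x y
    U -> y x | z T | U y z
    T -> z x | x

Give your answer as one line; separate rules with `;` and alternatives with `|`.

Left recursion appears on S, U.
For S: α = {z x, x y}, β = {x, x U, U}. Rewrite as S → β S' and S' → α S' | ε.
For U: α = {y z}, β = {y x, z T}. Rewrite as U → β U' and U' → α U' | ε.

S -> x S' | x U S' | U S'; U -> y x U' | z T U'; T -> z x | x; S' -> z x S' | x y S' | ε; U' -> y z U' | ε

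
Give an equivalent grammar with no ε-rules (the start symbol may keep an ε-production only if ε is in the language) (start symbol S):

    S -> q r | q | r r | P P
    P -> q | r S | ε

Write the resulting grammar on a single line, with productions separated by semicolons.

Nullable set = {P, S}.
ε ∈ L(G) since S is nullable, so keep S → ε.
For each production, add variants omitting each subset of nullable occurrences: S → P P gives P P | P. P → r S gives r S | r.

S -> q r | q | r r | P P | P | ε; P -> q | r S | r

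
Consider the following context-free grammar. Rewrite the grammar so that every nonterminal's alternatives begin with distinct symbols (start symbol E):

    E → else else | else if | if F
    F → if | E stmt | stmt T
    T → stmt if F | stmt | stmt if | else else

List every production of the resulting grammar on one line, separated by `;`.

E has alternatives sharing prefix 'else': factor to E → else E' with E' → else | if.
T has alternatives sharing prefix 'stmt': factor to T → stmt T' with T' → if F | ε | if.
T' has alternatives sharing prefix 'if': factor to T' → if T'' with T'' → F | ε.

E → if F | else E'; F → if | E stmt | stmt T; T → else else | stmt T'; E' → else | if; T' → epsilon | if T''; T'' → F | epsilon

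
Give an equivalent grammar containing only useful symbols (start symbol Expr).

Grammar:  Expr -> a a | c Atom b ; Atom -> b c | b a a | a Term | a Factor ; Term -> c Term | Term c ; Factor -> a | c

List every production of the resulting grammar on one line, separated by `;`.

Expr -> a a | c Atom b; Atom -> b c | b a a | a Factor; Factor -> a | c

Generating nonterminals: {Atom, Expr, Factor}.
Reachable from Expr after that: {Atom, Expr, Factor}.
Removed useless symbols: {Term} and every production mentioning them.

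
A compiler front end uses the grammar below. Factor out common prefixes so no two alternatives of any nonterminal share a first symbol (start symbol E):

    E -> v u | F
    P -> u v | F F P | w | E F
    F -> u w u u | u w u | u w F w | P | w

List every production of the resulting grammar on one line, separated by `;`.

F has alternatives sharing prefix 'u w': factor to F → u w F' with F' → u u | u | F w.
F' has alternatives sharing prefix 'u': factor to F' → u F'' with F'' → u | ε.

E -> v u | F; P -> u v | F F P | w | E F; F -> P | w | u w F'; F' -> F w | u F''; F'' -> u | ε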